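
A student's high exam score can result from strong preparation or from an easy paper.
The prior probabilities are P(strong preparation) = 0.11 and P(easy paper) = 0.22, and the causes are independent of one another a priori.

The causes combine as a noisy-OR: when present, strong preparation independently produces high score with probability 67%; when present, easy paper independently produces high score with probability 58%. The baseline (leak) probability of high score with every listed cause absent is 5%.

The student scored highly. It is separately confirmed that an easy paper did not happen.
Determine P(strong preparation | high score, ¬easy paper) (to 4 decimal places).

Under noisy-OR, P(high score | causes) = 1 − (1−0.05)·∏(1−qᵢ) over the active causes.
P(high score | ¬easy paper) = 0.05*0.89 + 0.6865*0.11 = 0.044500 + 0.075515 = 0.120015
The strong preparation-present share is 0.6865*0.11 = 0.075515.
P(strong preparation | high score, ¬easy paper) = 0.075515 / 0.120015 ≈ 0.6292

P(strong preparation | high score, ¬easy paper) ≈ 0.6292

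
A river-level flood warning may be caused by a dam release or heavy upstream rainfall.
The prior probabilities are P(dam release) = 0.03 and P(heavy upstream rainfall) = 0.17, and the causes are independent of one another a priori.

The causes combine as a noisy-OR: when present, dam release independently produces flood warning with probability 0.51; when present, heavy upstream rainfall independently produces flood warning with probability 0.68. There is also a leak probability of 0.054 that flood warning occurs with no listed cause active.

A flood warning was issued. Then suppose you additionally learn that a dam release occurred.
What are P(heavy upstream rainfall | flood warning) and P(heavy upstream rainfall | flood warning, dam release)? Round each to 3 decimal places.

P(heavy upstream rainfall | flood warning) ≈ 0.677; P(heavy upstream rainfall | flood warning, dam release) ≈ 0.245

Under noisy-OR, P(flood warning | causes) = 1 − (1−0.054)·∏(1−qᵢ) over the active causes.
Enumerate the 4 (dam release, heavy upstream rainfall) configurations and weight by the priors:
  P(flood warning) = 0.054·0.97·0.83 + 0.69728·0.97·0.17 + 0.53646·0.03·0.83 + 0.851667·0.03·0.17
        = 0.043475 + 0.114981 + 0.013358 + 0.004344 = 0.176158
The terms with heavy upstream rainfall present sum to 0.119325, so
  P(heavy upstream rainfall | flood warning) = 0.119325 / 0.176158 ≈ 0.677

Now also conditioning on dam release=true:
Sum P(flood warning|·) weighted by the priors over both values of heavy upstream rainfall:
  P(flood warning | dam release) = 0.53646*0.83 + 0.851667*0.17
        = 0.445262 + 0.144783 = 0.590045
Keeping only the heavy upstream rainfall-present terms gives 0.144783, so
  P(heavy upstream rainfall | flood warning, dam release) = 0.144783 / 0.590045 ≈ 0.245
— dam release explains away the evidence for heavy upstream rainfall.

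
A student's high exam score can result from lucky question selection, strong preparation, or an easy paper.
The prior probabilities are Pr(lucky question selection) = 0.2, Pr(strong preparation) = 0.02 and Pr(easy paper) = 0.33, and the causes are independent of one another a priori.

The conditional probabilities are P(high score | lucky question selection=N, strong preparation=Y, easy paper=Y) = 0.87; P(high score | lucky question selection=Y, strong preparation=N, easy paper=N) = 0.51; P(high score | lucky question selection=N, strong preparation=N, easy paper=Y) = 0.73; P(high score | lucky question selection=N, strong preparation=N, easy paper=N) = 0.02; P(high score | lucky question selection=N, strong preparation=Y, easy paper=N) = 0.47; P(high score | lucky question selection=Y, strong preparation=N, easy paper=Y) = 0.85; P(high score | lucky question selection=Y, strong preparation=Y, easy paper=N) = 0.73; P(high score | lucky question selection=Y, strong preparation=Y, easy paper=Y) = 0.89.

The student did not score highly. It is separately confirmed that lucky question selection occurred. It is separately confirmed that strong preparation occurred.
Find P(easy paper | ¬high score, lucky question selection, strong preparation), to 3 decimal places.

P(easy paper | ¬high score, lucky question selection, strong preparation) ≈ 0.167

Enumerate both values of easy paper and weight by the priors:
  P(¬high score | lucky question selection, strong preparation) = 0.27·0.67 + 0.11·0.33
        = 0.180900 + 0.036300 = 0.217200
Configurations with easy paper contribute 0.036300, so
  P(easy paper | ¬high score, lucky question selection, strong preparation) = 0.036300 / 0.217200 ≈ 0.167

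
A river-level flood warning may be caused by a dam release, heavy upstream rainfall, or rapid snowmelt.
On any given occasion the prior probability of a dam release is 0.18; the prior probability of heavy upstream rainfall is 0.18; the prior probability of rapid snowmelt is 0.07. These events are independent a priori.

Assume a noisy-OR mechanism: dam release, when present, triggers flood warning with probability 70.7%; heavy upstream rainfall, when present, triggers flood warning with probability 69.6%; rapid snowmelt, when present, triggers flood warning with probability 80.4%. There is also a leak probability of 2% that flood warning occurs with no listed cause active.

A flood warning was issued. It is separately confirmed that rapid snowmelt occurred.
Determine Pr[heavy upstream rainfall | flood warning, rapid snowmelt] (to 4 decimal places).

Under noisy-OR, P(flood warning | causes) = 1 − (1−0.02)·∏(1−qᵢ) over the active causes.
Numerator (weight on configurations with heavy upstream rainfall): 0.138981 + 0.031846 = 0.170827
Normalizer over all consistent configurations: 0.80792·0.82·0.82 + 0.941608·0.82·0.18 + 0.943721·0.18·0.82 + 0.982891·0.18·0.18 = 0.853365
P(heavy upstream rainfall | flood warning, rapid snowmelt) = 0.170827/0.853365 ≈ 0.2002

Pr[heavy upstream rainfall | flood warning, rapid snowmelt] ≈ 0.2002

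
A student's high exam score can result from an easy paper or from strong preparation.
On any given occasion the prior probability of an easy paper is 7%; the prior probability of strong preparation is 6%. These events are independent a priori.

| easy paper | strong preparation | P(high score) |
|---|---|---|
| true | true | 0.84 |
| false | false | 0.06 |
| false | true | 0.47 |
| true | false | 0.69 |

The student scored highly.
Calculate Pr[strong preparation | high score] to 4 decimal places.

Pr[strong preparation | high score] ≈ 0.2332

Numerator (weight on configurations with strong preparation): 0.026226 + 0.003528 = 0.029754
The normalizing constant is 0.06*0.93*0.94 + 0.47*0.93*0.06 + 0.69*0.07*0.94 + 0.84*0.07*0.06 = 0.127608
P(strong preparation | high score) = 0.029754/0.127608 ≈ 0.2332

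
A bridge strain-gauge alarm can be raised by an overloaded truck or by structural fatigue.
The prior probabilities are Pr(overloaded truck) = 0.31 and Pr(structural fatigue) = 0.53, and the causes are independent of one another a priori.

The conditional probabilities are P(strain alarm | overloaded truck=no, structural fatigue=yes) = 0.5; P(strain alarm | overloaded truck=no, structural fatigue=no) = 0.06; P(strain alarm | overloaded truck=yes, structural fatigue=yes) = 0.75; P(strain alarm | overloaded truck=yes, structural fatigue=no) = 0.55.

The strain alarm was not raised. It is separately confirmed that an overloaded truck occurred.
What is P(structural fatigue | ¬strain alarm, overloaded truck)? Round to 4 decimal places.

By total probability over both values of structural fatigue:
  P(¬strain alarm | overloaded truck) = 0.45·0.47 + 0.25·0.53
        = 0.211500 + 0.132500 = 0.344000
The terms with structural fatigue present sum to 0.132500, so
  P(structural fatigue | ¬strain alarm, overloaded truck) = 0.132500 / 0.344000 ≈ 0.3852

P(structural fatigue | ¬strain alarm, overloaded truck) ≈ 0.3852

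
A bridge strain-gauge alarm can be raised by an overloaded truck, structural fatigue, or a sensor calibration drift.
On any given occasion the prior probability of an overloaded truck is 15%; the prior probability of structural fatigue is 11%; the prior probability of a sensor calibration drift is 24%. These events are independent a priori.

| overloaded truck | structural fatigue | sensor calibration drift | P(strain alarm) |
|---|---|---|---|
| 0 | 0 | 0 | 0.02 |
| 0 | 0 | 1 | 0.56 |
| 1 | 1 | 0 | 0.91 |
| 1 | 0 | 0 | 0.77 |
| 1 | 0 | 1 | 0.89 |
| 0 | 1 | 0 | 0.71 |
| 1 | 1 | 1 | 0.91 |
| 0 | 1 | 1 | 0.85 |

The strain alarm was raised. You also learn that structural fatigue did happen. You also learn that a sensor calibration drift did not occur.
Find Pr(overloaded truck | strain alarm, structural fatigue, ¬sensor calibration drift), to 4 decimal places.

Pr(overloaded truck | strain alarm, structural fatigue, ¬sensor calibration drift) ≈ 0.1845

Weight on overloaded truck=true, given the evidence: 0.91·0.15 = 0.136500
Denominator P(strain alarm | structural fatigue, ¬sensor calibration drift): 0.71·0.85 + 0.91·0.15 = 0.740000
P(overloaded truck | strain alarm, structural fatigue, ¬sensor calibration drift) = 0.136500/0.740000 ≈ 0.1845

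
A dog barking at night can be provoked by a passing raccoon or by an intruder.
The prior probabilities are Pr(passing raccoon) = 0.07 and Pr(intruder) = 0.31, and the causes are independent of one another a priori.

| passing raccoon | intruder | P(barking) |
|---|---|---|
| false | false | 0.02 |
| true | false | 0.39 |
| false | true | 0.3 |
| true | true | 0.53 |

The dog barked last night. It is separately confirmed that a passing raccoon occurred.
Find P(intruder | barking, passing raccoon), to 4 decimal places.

P(barking | passing raccoon) = 0.39×0.69 + 0.53×0.31 = 0.269100 + 0.164300 = 0.433400
Of this, 0.164300 comes from 0.53×0.31 (the intruder=true cases).
So P(intruder | barking, passing raccoon) = 0.164300/0.433400 ≈ 0.3791.

P(intruder | barking, passing raccoon) ≈ 0.3791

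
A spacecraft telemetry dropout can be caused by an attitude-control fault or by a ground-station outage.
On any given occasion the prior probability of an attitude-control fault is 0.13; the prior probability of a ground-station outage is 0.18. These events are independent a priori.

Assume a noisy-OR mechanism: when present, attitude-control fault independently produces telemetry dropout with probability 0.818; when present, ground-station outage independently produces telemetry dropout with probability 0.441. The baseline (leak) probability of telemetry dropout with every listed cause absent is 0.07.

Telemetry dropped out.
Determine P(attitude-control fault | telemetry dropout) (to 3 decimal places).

P(attitude-control fault | telemetry dropout) ≈ 0.467

Under noisy-OR, P(telemetry dropout | causes) = 1 − (1−0.07)·∏(1−qᵢ) over the active causes.
Numerator (weight on configurations with attitude-control fault): 0.088557 + 0.021186 = 0.109743
The normalizing constant is 0.07×0.87×0.82 + 0.48013×0.87×0.18 + 0.83074×0.13×0.82 + 0.905384×0.13×0.18 = 0.234869
P(attitude-control fault | telemetry dropout) = 0.109743/0.234869 ≈ 0.467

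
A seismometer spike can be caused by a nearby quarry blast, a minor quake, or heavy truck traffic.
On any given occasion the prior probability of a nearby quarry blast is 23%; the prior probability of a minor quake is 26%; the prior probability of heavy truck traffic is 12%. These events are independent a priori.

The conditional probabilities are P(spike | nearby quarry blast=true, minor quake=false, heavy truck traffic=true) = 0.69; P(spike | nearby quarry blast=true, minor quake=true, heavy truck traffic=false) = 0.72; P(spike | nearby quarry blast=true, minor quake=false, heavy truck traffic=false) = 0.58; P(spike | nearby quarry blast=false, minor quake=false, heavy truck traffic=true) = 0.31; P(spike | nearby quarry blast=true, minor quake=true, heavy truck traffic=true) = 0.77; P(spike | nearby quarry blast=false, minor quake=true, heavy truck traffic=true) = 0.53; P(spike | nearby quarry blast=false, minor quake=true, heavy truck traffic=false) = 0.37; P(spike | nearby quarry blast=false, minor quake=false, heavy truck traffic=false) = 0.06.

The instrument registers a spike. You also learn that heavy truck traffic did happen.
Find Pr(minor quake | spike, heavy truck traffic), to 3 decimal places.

Pr(minor quake | spike, heavy truck traffic) ≈ 0.341

P(spike | heavy truck traffic) = 0.31·0.77·0.74 + 0.53·0.77·0.26 + 0.69·0.23·0.74 + 0.77·0.23·0.26 = 0.176638 + 0.106106 + 0.117438 + 0.046046 = 0.446228
The minor quake-present share is 0.106106 + 0.046046 = 0.152152.
Hence the posterior is 0.152152/0.446228 ≈ 0.341.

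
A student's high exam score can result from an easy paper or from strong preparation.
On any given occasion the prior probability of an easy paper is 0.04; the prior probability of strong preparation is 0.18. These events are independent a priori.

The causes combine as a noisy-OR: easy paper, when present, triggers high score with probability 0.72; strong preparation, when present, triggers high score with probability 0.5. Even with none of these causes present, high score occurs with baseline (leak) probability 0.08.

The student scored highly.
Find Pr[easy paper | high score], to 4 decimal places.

Pr[easy paper | high score] ≈ 0.1638

Under noisy-OR, P(high score | causes) = 1 − (1−0.08)·∏(1−qᵢ) over the active causes.
For the numerator, keep only easy paper=true terms: 0.024351 + 0.006273 = 0.030624
The normalizing constant is 0.08*0.96*0.82 + 0.54*0.96*0.18 + 0.7424*0.04*0.82 + 0.8712*0.04*0.18 = 0.186912
P(easy paper | high score) = 0.030624/0.186912 ≈ 0.1638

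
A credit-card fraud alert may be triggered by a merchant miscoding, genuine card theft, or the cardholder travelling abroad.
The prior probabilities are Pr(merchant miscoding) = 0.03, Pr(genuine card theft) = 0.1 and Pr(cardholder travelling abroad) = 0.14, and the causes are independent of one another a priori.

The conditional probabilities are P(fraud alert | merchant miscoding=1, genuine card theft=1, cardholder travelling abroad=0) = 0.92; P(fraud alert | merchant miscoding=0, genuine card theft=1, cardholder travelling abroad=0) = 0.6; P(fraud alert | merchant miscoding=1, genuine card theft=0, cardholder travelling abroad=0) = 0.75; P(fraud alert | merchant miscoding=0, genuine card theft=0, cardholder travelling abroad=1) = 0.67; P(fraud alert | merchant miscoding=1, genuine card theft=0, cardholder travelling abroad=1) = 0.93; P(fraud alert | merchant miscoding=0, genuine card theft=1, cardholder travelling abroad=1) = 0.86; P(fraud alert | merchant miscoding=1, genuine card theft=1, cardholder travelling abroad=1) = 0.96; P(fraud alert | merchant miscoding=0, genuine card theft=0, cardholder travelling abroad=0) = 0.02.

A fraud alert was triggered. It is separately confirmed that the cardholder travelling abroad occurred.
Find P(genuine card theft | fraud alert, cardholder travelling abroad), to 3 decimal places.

P(genuine card theft | fraud alert, cardholder travelling abroad) ≈ 0.124

By total probability over the 4 (merchant miscoding, genuine card theft) configurations:
  P(fraud alert | cardholder travelling abroad) = 0.67·0.97·0.9 + 0.86·0.97·0.1 + 0.93·0.03·0.9 + 0.96·0.03·0.1
        = 0.584910 + 0.083420 + 0.025110 + 0.002880 = 0.696320
Configurations with genuine card theft contribute 0.086300, so
  P(genuine card theft | fraud alert, cardholder travelling abroad) = 0.086300 / 0.696320 ≈ 0.124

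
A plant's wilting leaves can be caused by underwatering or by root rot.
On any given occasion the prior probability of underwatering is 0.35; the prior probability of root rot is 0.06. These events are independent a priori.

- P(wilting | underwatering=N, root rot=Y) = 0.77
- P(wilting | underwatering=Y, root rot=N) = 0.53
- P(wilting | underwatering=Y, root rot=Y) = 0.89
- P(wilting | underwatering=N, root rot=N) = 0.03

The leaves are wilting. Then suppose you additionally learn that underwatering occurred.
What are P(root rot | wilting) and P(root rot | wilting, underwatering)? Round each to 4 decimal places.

Enumerate the 4 (underwatering, root rot) configurations and weight by the priors:
  P(wilting) = 0.03·0.65·0.94 + 0.77·0.65·0.06 + 0.53·0.35·0.94 + 0.89·0.35·0.06
        = 0.018330 + 0.030030 + 0.174370 + 0.018690 = 0.241420
The terms with root rot present sum to 0.048720, so
  P(root rot | wilting) = 0.048720 / 0.241420 ≈ 0.2018

Now condition on the additional information:
For the numerator, keep only root rot=true terms: 0.89×0.06 = 0.053400
Normalizer over all consistent configurations: 0.53×0.94 + 0.89×0.06 = 0.551600
Posterior = 0.053400 / 0.551600 ≈ 0.0968

P(root rot | wilting) ≈ 0.2018; P(root rot | wilting, underwatering) ≈ 0.0968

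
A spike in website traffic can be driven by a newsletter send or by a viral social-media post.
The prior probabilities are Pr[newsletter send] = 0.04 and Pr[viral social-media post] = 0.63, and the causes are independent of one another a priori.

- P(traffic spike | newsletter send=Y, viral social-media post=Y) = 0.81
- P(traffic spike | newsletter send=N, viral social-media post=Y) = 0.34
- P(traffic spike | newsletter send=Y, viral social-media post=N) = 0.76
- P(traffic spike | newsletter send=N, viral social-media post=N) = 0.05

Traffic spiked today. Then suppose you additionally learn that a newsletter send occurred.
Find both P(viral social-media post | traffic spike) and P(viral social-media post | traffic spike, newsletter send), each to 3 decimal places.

P(viral social-media post | traffic spike) ≈ 0.886; P(viral social-media post | traffic spike, newsletter send) ≈ 0.645

Sum P(traffic spike|·) weighted by the priors over the 4 (newsletter send, viral social-media post) configurations:
  P(traffic spike) = 0.05*0.96*0.37 + 0.34*0.96*0.63 + 0.76*0.04*0.37 + 0.81*0.04*0.63
        = 0.017760 + 0.205632 + 0.011248 + 0.020412 = 0.255052
Configurations with viral social-media post contribute 0.226044, so
  P(viral social-media post | traffic spike) = 0.226044 / 0.255052 ≈ 0.886

Now condition on the additional information:
Sum P(traffic spike|·) weighted by the priors over both values of viral social-media post:
  P(traffic spike | newsletter send) = 0.76×0.37 + 0.81×0.63
        = 0.281200 + 0.510300 = 0.791500
The terms with viral social-media post present sum to 0.510300, so
  P(viral social-media post | traffic spike, newsletter send) = 0.510300 / 0.791500 ≈ 0.645
The drop from 0.886 to 0.645 is the explaining-away (discounting) effect.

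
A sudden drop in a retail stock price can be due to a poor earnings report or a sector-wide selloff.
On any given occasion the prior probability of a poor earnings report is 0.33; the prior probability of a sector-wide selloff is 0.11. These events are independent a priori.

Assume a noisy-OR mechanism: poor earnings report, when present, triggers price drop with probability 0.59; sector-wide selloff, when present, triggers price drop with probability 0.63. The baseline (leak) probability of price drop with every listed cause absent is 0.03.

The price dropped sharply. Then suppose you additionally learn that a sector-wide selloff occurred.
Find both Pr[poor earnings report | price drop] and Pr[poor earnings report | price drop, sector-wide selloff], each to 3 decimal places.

Pr[poor earnings report | price drop] ≈ 0.761; Pr[poor earnings report | price drop, sector-wide selloff] ≈ 0.396

Under noisy-OR, P(price drop | causes) = 1 − (1−0.03)·∏(1−qᵢ) over the active causes.
P(price drop) = 0.03×0.67×0.89 + 0.6411×0.67×0.11 + 0.6023×0.33×0.89 + 0.852851×0.33×0.11 = 0.017889 + 0.047249 + 0.176896 + 0.030958 = 0.272992
Restricting to configurations with poor earnings report present: 0.176896 + 0.030958 = 0.207854.
So P(poor earnings report | price drop) = 0.207854/0.272992 ≈ 0.761.

Now also conditioning on sector-wide selloff=true:
Numerator (weight on configurations with poor earnings report): 0.852851×0.33 = 0.281441
The normalizing constant is 0.6411×0.67 + 0.852851×0.33 = 0.710978
Posterior = 0.281441 / 0.710978 ≈ 0.396
The drop from 0.761 to 0.396 is the explaining-away (discounting) effect.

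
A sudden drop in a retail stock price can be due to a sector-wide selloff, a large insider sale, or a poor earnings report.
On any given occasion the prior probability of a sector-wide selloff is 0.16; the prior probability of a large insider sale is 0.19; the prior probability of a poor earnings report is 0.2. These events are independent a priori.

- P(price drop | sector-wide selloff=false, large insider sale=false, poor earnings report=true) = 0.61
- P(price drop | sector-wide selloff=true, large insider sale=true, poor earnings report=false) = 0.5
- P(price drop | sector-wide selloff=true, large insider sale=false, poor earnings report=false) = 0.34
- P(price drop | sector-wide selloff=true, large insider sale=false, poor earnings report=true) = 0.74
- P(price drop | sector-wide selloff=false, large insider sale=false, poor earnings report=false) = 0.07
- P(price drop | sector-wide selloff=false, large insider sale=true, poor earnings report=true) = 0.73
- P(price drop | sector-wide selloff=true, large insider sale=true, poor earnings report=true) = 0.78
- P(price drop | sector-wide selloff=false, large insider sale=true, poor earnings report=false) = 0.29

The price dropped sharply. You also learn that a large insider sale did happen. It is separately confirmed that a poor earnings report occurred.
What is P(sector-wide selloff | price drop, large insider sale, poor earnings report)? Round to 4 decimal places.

Weight on sector-wide selloff=true, given the evidence: 0.78×0.16 = 0.124800
Denominator P(price drop | large insider sale, poor earnings report): 0.73×0.84 + 0.78×0.16 = 0.738000
P(sector-wide selloff | price drop, large insider sale, poor earnings report) = 0.124800/0.738000 ≈ 0.1691

P(sector-wide selloff | price drop, large insider sale, poor earnings report) ≈ 0.1691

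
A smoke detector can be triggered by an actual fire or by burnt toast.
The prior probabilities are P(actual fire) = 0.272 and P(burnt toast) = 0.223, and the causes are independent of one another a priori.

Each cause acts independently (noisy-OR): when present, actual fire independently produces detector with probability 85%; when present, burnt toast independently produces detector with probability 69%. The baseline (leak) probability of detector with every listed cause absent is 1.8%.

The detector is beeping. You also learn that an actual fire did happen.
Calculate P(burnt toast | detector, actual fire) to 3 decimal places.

Under noisy-OR, P(detector | causes) = 1 − (1−0.018)·∏(1−qᵢ) over the active causes.
Sum P(detector|·) weighted by the priors over both values of burnt toast:
  P(detector | actual fire) = 0.8527*0.777 + 0.954337*0.223
        = 0.662548 + 0.212817 = 0.875365
Configurations with burnt toast contribute 0.212817, so
  P(burnt toast | detector, actual fire) = 0.212817 / 0.875365 ≈ 0.243

P(burnt toast | detector, actual fire) ≈ 0.243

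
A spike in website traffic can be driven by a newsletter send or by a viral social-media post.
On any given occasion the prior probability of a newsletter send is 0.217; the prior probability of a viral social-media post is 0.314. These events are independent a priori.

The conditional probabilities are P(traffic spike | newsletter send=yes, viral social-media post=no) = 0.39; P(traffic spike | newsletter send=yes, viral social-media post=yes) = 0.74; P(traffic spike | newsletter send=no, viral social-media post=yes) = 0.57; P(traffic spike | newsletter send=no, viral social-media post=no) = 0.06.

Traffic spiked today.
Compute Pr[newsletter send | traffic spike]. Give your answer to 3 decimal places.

P(traffic spike) = 0.06×0.783×0.686 + 0.57×0.783×0.314 + 0.39×0.217×0.686 + 0.74×0.217×0.314 = 0.032228 + 0.140141 + 0.058056 + 0.050422 = 0.280847
Restricting to configurations with newsletter send present: 0.058056 + 0.050422 = 0.108478.
So P(newsletter send | traffic spike) = 0.108478/0.280847 ≈ 0.386.

Pr[newsletter send | traffic spike] ≈ 0.386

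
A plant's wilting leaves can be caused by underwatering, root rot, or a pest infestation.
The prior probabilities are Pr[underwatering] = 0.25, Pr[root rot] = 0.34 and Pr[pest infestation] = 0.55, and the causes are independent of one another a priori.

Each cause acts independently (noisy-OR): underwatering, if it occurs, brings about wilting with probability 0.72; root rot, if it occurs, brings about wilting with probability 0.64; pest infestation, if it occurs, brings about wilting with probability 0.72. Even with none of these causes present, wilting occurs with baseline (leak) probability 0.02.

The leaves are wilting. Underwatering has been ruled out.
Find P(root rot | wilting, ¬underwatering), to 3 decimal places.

Under noisy-OR, P(wilting | causes) = 1 − (1−0.02)·∏(1−qᵢ) over the active causes.
For the numerator, keep only root rot=true terms: 0.099022 + 0.168527 = 0.267549
Denominator P(wilting | ¬underwatering): 0.02*0.66*0.45 + 0.7256*0.66*0.55 + 0.6472*0.34*0.45 + 0.901216*0.34*0.55 = 0.536882
P(root rot | wilting, ¬underwatering) = 0.267549/0.536882 ≈ 0.498

P(root rot | wilting, ¬underwatering) ≈ 0.498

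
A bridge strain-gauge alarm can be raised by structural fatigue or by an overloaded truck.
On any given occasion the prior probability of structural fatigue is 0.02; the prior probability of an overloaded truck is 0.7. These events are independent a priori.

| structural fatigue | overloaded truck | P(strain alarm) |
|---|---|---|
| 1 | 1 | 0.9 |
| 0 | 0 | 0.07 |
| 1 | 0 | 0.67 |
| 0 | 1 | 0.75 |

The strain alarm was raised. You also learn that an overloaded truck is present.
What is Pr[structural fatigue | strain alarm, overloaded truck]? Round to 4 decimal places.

By total probability over both values of structural fatigue:
  P(strain alarm | overloaded truck) = 0.75*0.98 + 0.9*0.02
        = 0.735000 + 0.018000 = 0.753000
Keeping only the structural fatigue-present terms gives 0.018000, so
  P(structural fatigue | strain alarm, overloaded truck) = 0.018000 / 0.753000 ≈ 0.0239

Pr[structural fatigue | strain alarm, overloaded truck] ≈ 0.0239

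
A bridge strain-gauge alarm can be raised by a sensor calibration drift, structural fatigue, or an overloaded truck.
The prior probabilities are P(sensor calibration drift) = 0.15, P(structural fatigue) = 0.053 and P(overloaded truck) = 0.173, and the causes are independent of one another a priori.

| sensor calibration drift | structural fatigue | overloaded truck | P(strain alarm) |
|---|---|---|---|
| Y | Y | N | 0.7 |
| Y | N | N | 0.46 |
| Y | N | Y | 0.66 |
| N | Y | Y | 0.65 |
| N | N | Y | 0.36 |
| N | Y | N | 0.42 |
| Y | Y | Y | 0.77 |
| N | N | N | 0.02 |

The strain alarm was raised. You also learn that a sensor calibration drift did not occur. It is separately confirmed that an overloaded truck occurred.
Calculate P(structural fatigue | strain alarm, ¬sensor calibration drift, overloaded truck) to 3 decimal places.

Numerator (weight on configurations with structural fatigue): 0.65×0.053 = 0.034450
Denominator P(strain alarm | ¬sensor calibration drift, overloaded truck): 0.36×0.947 + 0.65×0.053 = 0.375370
Posterior = 0.034450 / 0.375370 ≈ 0.092

P(structural fatigue | strain alarm, ¬sensor calibration drift, overloaded truck) ≈ 0.092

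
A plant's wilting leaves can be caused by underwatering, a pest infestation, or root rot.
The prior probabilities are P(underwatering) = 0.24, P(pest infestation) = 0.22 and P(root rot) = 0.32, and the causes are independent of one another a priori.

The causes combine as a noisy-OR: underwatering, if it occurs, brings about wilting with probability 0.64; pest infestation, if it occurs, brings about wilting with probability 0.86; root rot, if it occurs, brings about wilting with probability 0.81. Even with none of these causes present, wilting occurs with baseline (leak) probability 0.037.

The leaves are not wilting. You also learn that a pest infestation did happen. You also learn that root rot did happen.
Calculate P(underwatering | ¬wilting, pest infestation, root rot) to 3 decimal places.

P(underwatering | ¬wilting, pest infestation, root rot) ≈ 0.102

Under noisy-OR, P(wilting | causes) = 1 − (1−0.037)·∏(1−qᵢ) over the active causes.
Weight on underwatering=true, given the evidence: 0.009222*0.24 = 0.002213
Denominator P(¬wilting | pest infestation, root rot): 0.025616*0.76 + 0.009222*0.24 = 0.021681
P(underwatering | ¬wilting, pest infestation, root rot) = 0.002213/0.021681 ≈ 0.102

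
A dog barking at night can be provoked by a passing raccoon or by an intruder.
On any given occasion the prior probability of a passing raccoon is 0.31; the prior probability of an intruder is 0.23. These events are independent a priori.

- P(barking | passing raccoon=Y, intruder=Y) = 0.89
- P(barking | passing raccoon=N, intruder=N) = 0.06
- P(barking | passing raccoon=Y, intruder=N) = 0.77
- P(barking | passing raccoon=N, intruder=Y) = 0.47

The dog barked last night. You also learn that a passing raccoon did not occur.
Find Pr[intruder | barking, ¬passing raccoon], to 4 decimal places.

Weight on intruder=true, given the evidence: 0.47*0.23 = 0.108100
Denominator P(barking | ¬passing raccoon): 0.06*0.77 + 0.47*0.23 = 0.154300
Posterior = 0.108100 / 0.154300 ≈ 0.7006

Pr[intruder | barking, ¬passing raccoon] ≈ 0.7006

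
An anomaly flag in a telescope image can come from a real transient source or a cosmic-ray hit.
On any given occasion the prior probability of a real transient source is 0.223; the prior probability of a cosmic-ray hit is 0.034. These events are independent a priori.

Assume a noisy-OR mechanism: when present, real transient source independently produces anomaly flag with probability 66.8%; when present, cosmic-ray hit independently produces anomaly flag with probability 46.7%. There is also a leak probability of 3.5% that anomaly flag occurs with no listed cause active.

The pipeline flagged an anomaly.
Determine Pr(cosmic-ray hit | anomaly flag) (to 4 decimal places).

Under noisy-OR, P(anomaly flag | causes) = 1 − (1−0.035)·∏(1−qᵢ) over the active causes.
Weight on cosmic-ray hit=true, given the evidence: 0.012830 + 0.006287 = 0.019117
Normalizer over all consistent configurations: 0.035*0.777*0.966 + 0.485655*0.777*0.034 + 0.67962*0.223*0.966 + 0.829237*0.223*0.034 = 0.191789
P(cosmic-ray hit | anomaly flag) = 0.019117/0.191789 ≈ 0.0997

Pr(cosmic-ray hit | anomaly flag) ≈ 0.0997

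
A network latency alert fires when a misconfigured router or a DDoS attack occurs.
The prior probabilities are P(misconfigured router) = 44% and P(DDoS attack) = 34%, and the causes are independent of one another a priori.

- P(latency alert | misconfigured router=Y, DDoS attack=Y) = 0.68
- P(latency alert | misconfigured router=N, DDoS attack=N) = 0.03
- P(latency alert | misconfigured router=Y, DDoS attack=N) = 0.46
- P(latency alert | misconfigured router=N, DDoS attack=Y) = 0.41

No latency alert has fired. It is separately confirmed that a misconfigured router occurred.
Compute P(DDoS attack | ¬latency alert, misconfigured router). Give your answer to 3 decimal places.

P(¬latency alert | misconfigured router) = 0.54*0.66 + 0.32*0.34 = 0.356400 + 0.108800 = 0.465200
Restricting to configurations with DDoS attack present: 0.32*0.34 = 0.108800.
Hence the posterior is 0.108800/0.465200 ≈ 0.234.

P(DDoS attack | ¬latency alert, misconfigured router) ≈ 0.234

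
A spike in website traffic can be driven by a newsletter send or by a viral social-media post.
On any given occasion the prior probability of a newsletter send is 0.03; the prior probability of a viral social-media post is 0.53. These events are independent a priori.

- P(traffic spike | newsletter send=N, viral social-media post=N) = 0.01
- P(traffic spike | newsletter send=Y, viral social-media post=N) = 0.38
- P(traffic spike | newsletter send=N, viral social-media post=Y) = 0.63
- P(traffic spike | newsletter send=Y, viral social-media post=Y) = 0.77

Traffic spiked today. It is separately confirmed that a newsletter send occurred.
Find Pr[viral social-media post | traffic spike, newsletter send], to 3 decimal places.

Sum P(traffic spike|·) weighted by the priors over both values of viral social-media post:
  P(traffic spike | newsletter send) = 0.38*0.47 + 0.77*0.53
        = 0.178600 + 0.408100 = 0.586700
The terms with viral social-media post present sum to 0.408100, so
  P(viral social-media post | traffic spike, newsletter send) = 0.408100 / 0.586700 ≈ 0.696

Pr[viral social-media post | traffic spike, newsletter send] ≈ 0.696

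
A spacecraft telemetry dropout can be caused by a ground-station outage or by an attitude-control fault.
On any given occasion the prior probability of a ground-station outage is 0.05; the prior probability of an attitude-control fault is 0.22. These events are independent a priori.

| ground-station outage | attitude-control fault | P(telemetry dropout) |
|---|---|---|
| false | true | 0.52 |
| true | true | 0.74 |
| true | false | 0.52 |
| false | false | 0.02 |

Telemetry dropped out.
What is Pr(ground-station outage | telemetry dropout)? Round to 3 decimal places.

By total probability over the 4 (ground-station outage, attitude-control fault) configurations:
  P(telemetry dropout) = 0.02·0.95·0.78 + 0.52·0.95·0.22 + 0.52·0.05·0.78 + 0.74·0.05·0.22
        = 0.014820 + 0.108680 + 0.020280 + 0.008140 = 0.151920
Configurations with ground-station outage contribute 0.028420, so
  P(ground-station outage | telemetry dropout) = 0.028420 / 0.151920 ≈ 0.187

Pr(ground-station outage | telemetry dropout) ≈ 0.187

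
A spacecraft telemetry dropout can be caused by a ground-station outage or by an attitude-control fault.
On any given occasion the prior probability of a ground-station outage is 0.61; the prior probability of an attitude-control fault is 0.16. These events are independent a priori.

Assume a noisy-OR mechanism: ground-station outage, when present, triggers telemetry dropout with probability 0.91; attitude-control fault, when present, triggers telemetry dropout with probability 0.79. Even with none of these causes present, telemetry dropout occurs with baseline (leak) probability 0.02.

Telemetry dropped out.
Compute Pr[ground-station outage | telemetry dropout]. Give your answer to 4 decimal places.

Under noisy-OR, P(telemetry dropout | causes) = 1 − (1−0.02)·∏(1−qᵢ) over the active causes.
P(telemetry dropout) = 0.02×0.39×0.84 + 0.7942×0.39×0.16 + 0.9118×0.61×0.84 + 0.981478×0.61×0.16 = 0.006552 + 0.049558 + 0.467206 + 0.095792 = 0.619108
Restricting to configurations with ground-station outage present: 0.467206 + 0.095792 = 0.562998.
P(ground-station outage | telemetry dropout) = 0.562998 / 0.619108 ≈ 0.9094

Pr[ground-station outage | telemetry dropout] ≈ 0.9094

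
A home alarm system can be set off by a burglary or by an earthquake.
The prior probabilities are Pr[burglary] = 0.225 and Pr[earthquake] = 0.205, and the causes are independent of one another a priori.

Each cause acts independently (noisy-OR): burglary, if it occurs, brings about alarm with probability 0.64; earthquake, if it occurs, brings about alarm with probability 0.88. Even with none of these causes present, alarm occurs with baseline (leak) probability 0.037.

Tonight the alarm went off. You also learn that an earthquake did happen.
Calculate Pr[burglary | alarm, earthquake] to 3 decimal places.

Under noisy-OR, P(alarm | causes) = 1 − (1−0.037)·∏(1−qᵢ) over the active causes.
For the numerator, keep only burglary=true terms: 0.958398*0.225 = 0.215640
Normalizer over all consistent configurations: 0.88444*0.775 + 0.958398*0.225 = 0.901081
Posterior = 0.215640 / 0.901081 ≈ 0.239

Pr[burglary | alarm, earthquake] ≈ 0.239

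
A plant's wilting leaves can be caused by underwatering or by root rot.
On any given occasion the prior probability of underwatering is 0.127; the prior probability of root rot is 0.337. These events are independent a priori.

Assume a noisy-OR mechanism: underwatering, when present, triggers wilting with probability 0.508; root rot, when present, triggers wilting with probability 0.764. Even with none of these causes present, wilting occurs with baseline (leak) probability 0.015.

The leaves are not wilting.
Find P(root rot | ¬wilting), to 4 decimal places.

P(root rot | ¬wilting) ≈ 0.1071

Under noisy-OR, P(wilting | causes) = 1 − (1−0.015)·∏(1−qᵢ) over the active causes.
Sum P(¬wilting|·) weighted by the priors over the 4 (underwatering, root rot) configurations:
  P(¬wilting) = 0.985×0.873×0.663 + 0.23246×0.873×0.337 + 0.48462×0.127×0.663 + 0.11437×0.127×0.337
        = 0.570117 + 0.068390 + 0.040805 + 0.004895 = 0.684207
Configurations with root rot contribute 0.073285, so
  P(root rot | ¬wilting) = 0.073285 / 0.684207 ≈ 0.1071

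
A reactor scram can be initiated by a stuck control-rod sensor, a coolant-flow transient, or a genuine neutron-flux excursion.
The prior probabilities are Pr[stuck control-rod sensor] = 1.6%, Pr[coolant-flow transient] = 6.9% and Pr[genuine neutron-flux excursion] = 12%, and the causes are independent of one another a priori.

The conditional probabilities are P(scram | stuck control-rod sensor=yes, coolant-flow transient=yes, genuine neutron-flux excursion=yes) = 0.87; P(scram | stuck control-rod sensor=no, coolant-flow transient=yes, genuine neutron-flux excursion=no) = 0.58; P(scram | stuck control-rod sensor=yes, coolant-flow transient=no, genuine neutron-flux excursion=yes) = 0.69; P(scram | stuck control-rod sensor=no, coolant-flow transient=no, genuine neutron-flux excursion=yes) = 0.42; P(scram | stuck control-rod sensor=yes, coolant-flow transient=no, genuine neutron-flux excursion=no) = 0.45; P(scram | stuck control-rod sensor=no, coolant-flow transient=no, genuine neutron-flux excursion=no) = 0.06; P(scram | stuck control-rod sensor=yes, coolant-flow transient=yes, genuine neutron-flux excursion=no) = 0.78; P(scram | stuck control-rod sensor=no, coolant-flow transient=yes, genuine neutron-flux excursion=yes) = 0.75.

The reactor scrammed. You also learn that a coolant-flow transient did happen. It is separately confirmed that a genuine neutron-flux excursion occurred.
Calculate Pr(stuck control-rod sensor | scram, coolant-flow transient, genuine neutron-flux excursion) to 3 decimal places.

Pr(stuck control-rod sensor | scram, coolant-flow transient, genuine neutron-flux excursion) ≈ 0.019

P(scram | coolant-flow transient, genuine neutron-flux excursion) = 0.75×0.984 + 0.87×0.016 = 0.738000 + 0.013920 = 0.751920
The stuck control-rod sensor-present share is 0.87×0.016 = 0.013920.
Hence the posterior is 0.013920/0.751920 ≈ 0.019.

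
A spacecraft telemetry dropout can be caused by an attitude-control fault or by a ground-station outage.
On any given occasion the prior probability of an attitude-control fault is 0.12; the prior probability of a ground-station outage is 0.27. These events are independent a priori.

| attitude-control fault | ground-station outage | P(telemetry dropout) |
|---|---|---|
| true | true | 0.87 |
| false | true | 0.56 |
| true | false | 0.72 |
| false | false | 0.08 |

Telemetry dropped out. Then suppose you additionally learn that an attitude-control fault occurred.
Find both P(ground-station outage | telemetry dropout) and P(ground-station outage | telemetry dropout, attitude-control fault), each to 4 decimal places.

Weight on ground-station outage=true, given the evidence: 0.133056 + 0.028188 = 0.161244
Denominator P(telemetry dropout): 0.08·0.88·0.73 + 0.56·0.88·0.27 + 0.72·0.12·0.73 + 0.87·0.12·0.27 = 0.275708
P(ground-station outage | telemetry dropout) = 0.161244/0.275708 ≈ 0.5848

Now also conditioning on attitude-control fault=true:
Weight on ground-station outage=true, given the evidence: 0.87×0.27 = 0.234900
Denominator P(telemetry dropout | attitude-control fault): 0.72×0.73 + 0.87×0.27 = 0.760500
Posterior = 0.234900 / 0.760500 ≈ 0.3089
— attitude-control fault explains away the evidence for ground-station outage.

P(ground-station outage | telemetry dropout) ≈ 0.5848; P(ground-station outage | telemetry dropout, attitude-control fault) ≈ 0.3089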